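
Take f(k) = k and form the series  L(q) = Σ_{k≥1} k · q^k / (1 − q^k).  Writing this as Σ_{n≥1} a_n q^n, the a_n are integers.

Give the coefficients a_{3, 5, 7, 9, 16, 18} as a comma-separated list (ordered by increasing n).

4, 6, 8, 13, 31, 39

q^3  k|3↦f(k): 1:1 3:3  a_3=4
q^5  k|5↦f(k): 5:5 1:1  a_5=6
d|7:{7,1}  Σf=7+1=8
q^9  k|9↦f(k): 9:9 3:3 1:1  a_9=13
d|16:{16,8,4,2,1}  Σf=16+8+4+2+1=31
d|18:{18,9,6,3,2,1}  Σf=18+9+6+3+2+1=39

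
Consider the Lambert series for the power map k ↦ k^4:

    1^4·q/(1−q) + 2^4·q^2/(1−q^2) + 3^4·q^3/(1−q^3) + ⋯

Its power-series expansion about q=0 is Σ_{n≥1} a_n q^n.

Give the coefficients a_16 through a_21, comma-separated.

[q^16] f(1)=1,f(2)=16,f(4)=256,f(8)=4096,f(16)=65536 ⇒ 69905
q^17  k|17↦f(k): 1:1 17:83521  a_17=83522
d|18:{1,2,3,6,9,18}  Σf=1+16+81+1296+6561+104976=112931
[q^19] f(19)=130321,f(1)=1 ⇒ 130322
n=20: 1·20 2·10 4·5 5·4 10·2 20·1  f→[1+16+256+625+10000+160000]=170898
q^21  k|21↦f(k): 1:1 3:81 7:2401 21:194481  a_21=196964

69905, 83522, 112931, 130322, 170898, 196964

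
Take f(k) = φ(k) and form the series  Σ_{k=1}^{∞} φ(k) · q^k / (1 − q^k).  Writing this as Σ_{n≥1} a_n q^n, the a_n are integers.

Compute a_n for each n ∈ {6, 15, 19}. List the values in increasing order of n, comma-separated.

q^6  k|6↦φ(k): 1:1 2:1 3:2 6:2  a_6=6
q^15  k|15↦φ(k): 15:8 5:4 3:2 1:1  a_15=15
d|19:{1,19}  Σφ=1+18=19

6, 15, 19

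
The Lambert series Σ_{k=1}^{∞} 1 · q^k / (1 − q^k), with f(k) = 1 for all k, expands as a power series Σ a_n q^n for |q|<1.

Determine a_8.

a_8 = 4

n=8: 8·1 4·2 2·4 1·8  f→[1+1+1+1]=4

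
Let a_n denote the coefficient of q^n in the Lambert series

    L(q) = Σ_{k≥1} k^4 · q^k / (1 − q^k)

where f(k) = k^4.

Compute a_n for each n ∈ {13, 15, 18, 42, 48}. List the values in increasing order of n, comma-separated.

28562, 51332, 112931, 3348388, 5732210

q^13  k|13↦f(k): 1:1 13:28561  a_13=28562
d|15:{15,5,3,1}  Σf=50625+625+81+1=51332
n=18: 1·18 2·9 3·6 6·3 9·2 18·1  f→[1+16+81+1296+6561+104976]=112931
d|42:{1,2,3,6,7,14,21,42}  Σf=1+16+81+1296+2401+38416+194481+3111696=3348388
q^48  k|48↦f(k): 1:1 2:16 3:81 4:256 6:1296 8:4096 12:20736 16:65536 24:331776 48:5308416  a_48=5732210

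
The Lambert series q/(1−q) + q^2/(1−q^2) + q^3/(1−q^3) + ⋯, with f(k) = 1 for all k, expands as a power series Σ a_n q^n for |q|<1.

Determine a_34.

[q^34] f(1)=1,f(2)=1,f(17)=1,f(34)=1 ⇒ 4

a_34 = 4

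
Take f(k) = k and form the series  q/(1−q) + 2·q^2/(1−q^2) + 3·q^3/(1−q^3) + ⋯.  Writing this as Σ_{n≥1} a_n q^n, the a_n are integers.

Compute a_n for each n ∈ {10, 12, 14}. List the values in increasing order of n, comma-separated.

18, 28, 24

n=10: 1·10 2·5 5·2 10·1  f→[1+2+5+10]=18
q^12  k|12↦f(k): 1:1 2:2 3:3 4:4 6:6 12:12  a_12=28
d|14:{1,2,7,14}  Σf=1+2+7+14=24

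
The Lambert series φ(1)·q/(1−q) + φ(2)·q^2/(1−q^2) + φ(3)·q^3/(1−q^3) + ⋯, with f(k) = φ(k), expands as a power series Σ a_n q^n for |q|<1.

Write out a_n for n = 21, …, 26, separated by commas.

q^21  k|21↦φ(k): 1:1 3:2 7:6 21:12  a_21=21
[q^22] φ(1)=1,φ(2)=1,φ(11)=10,φ(22)=10 ⇒ 22
[q^23] φ(23)=22,φ(1)=1 ⇒ 23
[q^24] φ(24)=8,φ(12)=4,φ(8)=4,φ(6)=2,φ(4)=2,φ(3)=2,φ(2)=1,φ(1)=1 ⇒ 24
n=25: 25·1 5·5 1·25  φ→[20+4+1]=25
n=26: 1·26 2·13 13·2 26·1  φ→[1+1+12+12]=26

21, 22, 23, 24, 25, 26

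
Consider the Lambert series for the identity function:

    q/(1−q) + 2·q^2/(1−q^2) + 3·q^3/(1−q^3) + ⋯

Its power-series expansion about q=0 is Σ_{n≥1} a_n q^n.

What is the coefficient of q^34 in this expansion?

q^34  k|34↦f(k): 1:1 2:2 17:17 34:34  a_34=54

a_34 = 54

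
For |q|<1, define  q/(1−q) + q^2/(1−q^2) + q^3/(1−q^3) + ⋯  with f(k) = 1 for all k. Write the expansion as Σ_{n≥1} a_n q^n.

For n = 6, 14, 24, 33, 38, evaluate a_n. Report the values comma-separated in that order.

4, 4, 8, 4, 4

d|6:{1,2,3,6}  Σf=1+1+1+1=4
q^14  k|14↦f(k): 1:1 2:1 7:1 14:1  a_14=4
q^24  k|24↦f(k): 1:1 2:1 3:1 4:1 6:1 8:1 12:1 24:1  a_24=8
[q^33] f(33)=1,f(11)=1,f(3)=1,f(1)=1 ⇒ 4
[q^38] f(1)=1,f(2)=1,f(19)=1,f(38)=1 ⇒ 4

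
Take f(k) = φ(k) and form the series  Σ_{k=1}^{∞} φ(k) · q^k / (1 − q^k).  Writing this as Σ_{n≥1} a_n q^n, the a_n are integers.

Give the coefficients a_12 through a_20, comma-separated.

q^12  k|12↦φ(k): 1:1 2:1 3:2 4:2 6:2 12:4  a_12=12
q^13  k|13↦φ(k): 13:12 1:1  a_13=13
n=14: 14·1 7·2 2·7 1·14  φ→[6+6+1+1]=14
n=15: 1·15 3·5 5·3 15·1  φ→[1+2+4+8]=15
q^16  k|16↦φ(k): 16:8 8:4 4:2 2:1 1:1  a_16=16
[q^17] φ(1)=1,φ(17)=16 ⇒ 17
q^18  k|18↦φ(k): 1:1 2:1 3:2 6:2 9:6 18:6  a_18=18
[q^19] φ(1)=1,φ(19)=18 ⇒ 19
d|20:{1,2,4,5,10,20}  Σφ=1+1+2+4+4+8=20

12, 13, 14, 15, 16, 17, 18, 19, 20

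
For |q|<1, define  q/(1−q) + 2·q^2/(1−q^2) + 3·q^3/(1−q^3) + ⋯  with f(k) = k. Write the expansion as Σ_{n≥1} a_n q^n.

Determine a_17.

a_17 = 18

d|17:{17,1}  Σf=17+1=18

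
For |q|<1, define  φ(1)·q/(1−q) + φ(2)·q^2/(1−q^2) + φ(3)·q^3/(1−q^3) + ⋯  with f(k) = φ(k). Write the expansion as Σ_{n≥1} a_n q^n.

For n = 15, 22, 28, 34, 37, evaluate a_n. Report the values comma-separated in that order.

[q^15] φ(1)=1,φ(3)=2,φ(5)=4,φ(15)=8 ⇒ 15
n=22: 1·22 2·11 11·2 22·1  φ→[1+1+10+10]=22
[q^28] φ(1)=1,φ(2)=1,φ(4)=2,φ(7)=6,φ(14)=6,φ(28)=12 ⇒ 28
d|34:{1,2,17,34}  Σφ=1+1+16+16=34
d|37:{1,37}  Σφ=1+36=37

15, 22, 28, 34, 37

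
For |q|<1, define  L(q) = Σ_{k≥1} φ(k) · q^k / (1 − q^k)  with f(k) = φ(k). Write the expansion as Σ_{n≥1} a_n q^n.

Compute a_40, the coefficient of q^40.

d|40:{1,2,4,5,8,10,20,40}  Σφ=1+1+2+4+4+4+8+16=40

a_40 = 40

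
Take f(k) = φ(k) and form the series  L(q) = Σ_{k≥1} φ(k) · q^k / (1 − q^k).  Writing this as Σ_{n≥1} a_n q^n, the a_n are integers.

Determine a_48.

[q^48] φ(1)=1,φ(2)=1,φ(3)=2,φ(4)=2,φ(6)=2,φ(8)=4,φ(12)=4,φ(16)=8,φ(24)=8,φ(48)=16 ⇒ 48

a_48 = 48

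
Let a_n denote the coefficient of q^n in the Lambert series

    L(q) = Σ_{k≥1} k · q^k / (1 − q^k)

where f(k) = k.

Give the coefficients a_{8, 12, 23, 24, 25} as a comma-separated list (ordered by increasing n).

15, 28, 24, 60, 31

d|8:{1,2,4,8}  Σf=1+2+4+8=15
q^12  k|12↦f(k): 12:12 6:6 4:4 3:3 2:2 1:1  a_12=28
[q^23] f(23)=23,f(1)=1 ⇒ 24
[q^24] f(24)=24,f(12)=12,f(8)=8,f(6)=6,f(4)=4,f(3)=3,f(2)=2,f(1)=1 ⇒ 60
d|25:{25,5,1}  Σf=25+5+1=31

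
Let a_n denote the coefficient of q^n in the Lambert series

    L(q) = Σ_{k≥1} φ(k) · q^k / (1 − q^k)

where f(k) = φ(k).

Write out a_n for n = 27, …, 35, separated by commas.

q^27  k|27↦φ(k): 27:18 9:6 3:2 1:1  a_27=27
n=28: 28·1 14·2 7·4 4·7 2·14 1·28  φ→[12+6+6+2+1+1]=28
q^29  k|29↦φ(k): 29:28 1:1  a_29=29
n=30: 1·30 2·15 3·10 5·6 6·5 10·3 15·2 30·1  φ→[1+1+2+4+2+4+8+8]=30
[q^31] φ(1)=1,φ(31)=30 ⇒ 31
q^32  k|32↦φ(k): 1:1 2:1 4:2 8:4 16:8 32:16  a_32=32
q^33  k|33↦φ(k): 1:1 3:2 11:10 33:20  a_33=33
q^34  k|34↦φ(k): 1:1 2:1 17:16 34:16  a_34=34
[q^35] φ(1)=1,φ(5)=4,φ(7)=6,φ(35)=24 ⇒ 35

27, 28, 29, 30, 31, 32, 33, 34, 35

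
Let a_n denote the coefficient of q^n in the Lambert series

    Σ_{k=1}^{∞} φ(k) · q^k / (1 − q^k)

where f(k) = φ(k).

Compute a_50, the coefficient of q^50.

q^50  k|50↦φ(k): 1:1 2:1 5:4 10:4 25:20 50:20  a_50=50

a_50 = 50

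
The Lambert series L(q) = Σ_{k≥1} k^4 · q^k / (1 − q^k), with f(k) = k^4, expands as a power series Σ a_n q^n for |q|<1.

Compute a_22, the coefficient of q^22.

[q^22] f(22)=234256,f(11)=14641,f(2)=16,f(1)=1 ⇒ 248914

a_22 = 248914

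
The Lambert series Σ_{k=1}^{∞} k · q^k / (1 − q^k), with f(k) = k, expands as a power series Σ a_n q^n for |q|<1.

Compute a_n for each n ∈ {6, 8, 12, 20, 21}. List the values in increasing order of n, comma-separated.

12, 15, 28, 42, 32

q^6  k|6↦f(k): 1:1 2:2 3:3 6:6  a_6=12
q^8  k|8↦f(k): 8:8 4:4 2:2 1:1  a_8=15
q^12  k|12↦f(k): 12:12 6:6 4:4 3:3 2:2 1:1  a_12=28
d|20:{20,10,5,4,2,1}  Σf=20+10+5+4+2+1=42
n=21: 1·21 3·7 7·3 21·1  f→[1+3+7+21]=32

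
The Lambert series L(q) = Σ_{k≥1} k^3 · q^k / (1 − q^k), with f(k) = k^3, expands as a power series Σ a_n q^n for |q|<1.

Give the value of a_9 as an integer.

d|9:{1,3,9}  Σf=1+27+729=757

a_9 = 757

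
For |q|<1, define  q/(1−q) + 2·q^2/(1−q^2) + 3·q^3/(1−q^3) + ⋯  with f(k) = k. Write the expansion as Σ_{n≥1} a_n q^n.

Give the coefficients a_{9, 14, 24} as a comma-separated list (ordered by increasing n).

13, 24, 60

d|9:{1,3,9}  Σf=1+3+9=13
n=14: 14·1 7·2 2·7 1·14  f→[14+7+2+1]=24
q^24  k|24↦f(k): 24:24 12:12 8:8 6:6 4:4 3:3 2:2 1:1  a_24=60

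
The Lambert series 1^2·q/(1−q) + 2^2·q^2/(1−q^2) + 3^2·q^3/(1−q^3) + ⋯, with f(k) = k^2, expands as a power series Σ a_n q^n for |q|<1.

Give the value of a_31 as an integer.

a_31 = 962

q^31  k|31↦f(k): 31:961 1:1  a_31=962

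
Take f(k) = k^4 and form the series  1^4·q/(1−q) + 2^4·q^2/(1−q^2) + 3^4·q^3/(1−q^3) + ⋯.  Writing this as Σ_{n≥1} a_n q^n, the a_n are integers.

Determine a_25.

a_25 = 391251

[q^25] f(1)=1,f(5)=625,f(25)=390625 ⇒ 391251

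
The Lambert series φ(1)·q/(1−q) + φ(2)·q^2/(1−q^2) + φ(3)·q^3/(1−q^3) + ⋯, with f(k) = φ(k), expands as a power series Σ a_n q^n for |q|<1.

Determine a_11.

[q^11] φ(1)=1,φ(11)=10 ⇒ 11

a_11 = 11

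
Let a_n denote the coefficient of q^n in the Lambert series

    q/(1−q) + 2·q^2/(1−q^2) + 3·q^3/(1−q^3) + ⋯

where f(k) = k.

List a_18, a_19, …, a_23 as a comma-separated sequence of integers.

d|18:{1,2,3,6,9,18}  Σf=1+2+3+6+9+18=39
q^19  k|19↦f(k): 19:19 1:1  a_19=20
n=20: 20·1 10·2 5·4 4·5 2·10 1·20  f→[20+10+5+4+2+1]=42
q^21  k|21↦f(k): 1:1 3:3 7:7 21:21  a_21=32
n=22: 1·22 2·11 11·2 22·1  f→[1+2+11+22]=36
n=23: 23·1 1·23  f→[23+1]=24

39, 20, 42, 32, 36, 24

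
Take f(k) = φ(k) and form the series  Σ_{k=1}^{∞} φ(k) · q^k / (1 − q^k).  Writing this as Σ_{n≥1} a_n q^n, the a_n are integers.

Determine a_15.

d|15:{1,3,5,15}  Σφ=1+2+4+8=15

a_15 = 15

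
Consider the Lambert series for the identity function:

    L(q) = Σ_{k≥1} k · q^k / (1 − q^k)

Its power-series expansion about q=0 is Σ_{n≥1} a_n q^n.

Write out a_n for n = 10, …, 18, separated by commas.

18, 12, 28, 14, 24, 24, 31, 18, 39

n=10: 1·10 2·5 5·2 10·1  f→[1+2+5+10]=18
q^11  k|11↦f(k): 1:1 11:11  a_11=12
[q^12] f(1)=1,f(2)=2,f(3)=3,f(4)=4,f(6)=6,f(12)=12 ⇒ 28
n=13: 1·13 13·1  f→[1+13]=14
[q^14] f(14)=14,f(7)=7,f(2)=2,f(1)=1 ⇒ 24
[q^15] f(15)=15,f(5)=5,f(3)=3,f(1)=1 ⇒ 24
q^16  k|16↦f(k): 1:1 2:2 4:4 8:8 16:16  a_16=31
q^17  k|17↦f(k): 1:1 17:17  a_17=18
q^18  k|18↦f(k): 1:1 2:2 3:3 6:6 9:9 18:18  a_18=39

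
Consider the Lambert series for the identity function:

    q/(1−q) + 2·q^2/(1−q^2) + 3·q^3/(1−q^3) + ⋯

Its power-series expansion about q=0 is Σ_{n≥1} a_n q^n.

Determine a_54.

a_54 = 120

n=54: 1·54 2·27 3·18 6·9 9·6 18·3 27·2 54·1  f→[1+2+3+6+9+18+27+54]=120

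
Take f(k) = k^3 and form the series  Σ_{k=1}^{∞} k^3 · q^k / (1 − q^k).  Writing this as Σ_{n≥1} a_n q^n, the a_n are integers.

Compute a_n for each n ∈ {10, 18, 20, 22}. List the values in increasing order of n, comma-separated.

1134, 6813, 9198, 11988

q^10  k|10↦f(k): 1:1 2:8 5:125 10:1000  a_10=1134
n=18: 18·1 9·2 6·3 3·6 2·9 1·18  f→[5832+729+216+27+8+1]=6813
d|20:{1,2,4,5,10,20}  Σf=1+8+64+125+1000+8000=9198
q^22  k|22↦f(k): 1:1 2:8 11:1331 22:10648  a_22=11988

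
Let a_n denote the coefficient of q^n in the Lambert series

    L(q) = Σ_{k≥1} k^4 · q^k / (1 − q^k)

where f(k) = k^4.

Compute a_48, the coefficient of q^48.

a_48 = 5732210

n=48: 48·1 24·2 16·3 12·4 8·6 6·8 4·12 3·16 2·24 1·48  f→[5308416+331776+65536+20736+4096+1296+256+81+16+1]=5732210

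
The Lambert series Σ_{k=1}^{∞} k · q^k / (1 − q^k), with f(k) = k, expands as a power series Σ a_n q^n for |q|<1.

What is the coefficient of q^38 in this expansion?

a_38 = 60

d|38:{1,2,19,38}  Σf=1+2+19+38=60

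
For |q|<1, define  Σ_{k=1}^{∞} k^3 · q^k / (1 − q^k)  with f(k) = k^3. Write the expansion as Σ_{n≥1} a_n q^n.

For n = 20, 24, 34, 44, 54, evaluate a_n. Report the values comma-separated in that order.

9198, 16380, 44226, 97236, 183960

d|20:{1,2,4,5,10,20}  Σf=1+8+64+125+1000+8000=9198
d|24:{1,2,3,4,6,8,12,24}  Σf=1+8+27+64+216+512+1728+13824=16380
d|34:{34,17,2,1}  Σf=39304+4913+8+1=44226
q^44  k|44↦f(k): 44:85184 22:10648 11:1331 4:64 2:8 1:1  a_44=97236
[q^54] f(54)=157464,f(27)=19683,f(18)=5832,f(9)=729,f(6)=216,f(3)=27,f(2)=8,f(1)=1 ⇒ 183960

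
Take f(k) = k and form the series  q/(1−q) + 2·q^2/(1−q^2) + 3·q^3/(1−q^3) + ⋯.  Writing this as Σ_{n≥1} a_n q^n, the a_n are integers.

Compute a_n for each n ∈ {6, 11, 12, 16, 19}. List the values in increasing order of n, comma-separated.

12, 12, 28, 31, 20

q^6  k|6↦f(k): 6:6 3:3 2:2 1:1  a_6=12
q^11  k|11↦f(k): 11:11 1:1  a_11=12
[q^12] f(1)=1,f(2)=2,f(3)=3,f(4)=4,f(6)=6,f(12)=12 ⇒ 28
q^16  k|16↦f(k): 1:1 2:2 4:4 8:8 16:16  a_16=31
[q^19] f(1)=1,f(19)=19 ⇒ 20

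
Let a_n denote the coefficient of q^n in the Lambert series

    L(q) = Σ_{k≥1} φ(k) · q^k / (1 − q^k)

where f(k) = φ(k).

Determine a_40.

d|40:{1,2,4,5,8,10,20,40}  Σφ=1+1+2+4+4+4+8+16=40

a_40 = 40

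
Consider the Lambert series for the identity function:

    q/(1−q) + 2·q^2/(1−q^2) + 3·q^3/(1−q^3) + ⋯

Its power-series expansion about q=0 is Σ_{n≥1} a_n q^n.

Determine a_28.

d|28:{28,14,7,4,2,1}  Σf=28+14+7+4+2+1=56

a_28 = 56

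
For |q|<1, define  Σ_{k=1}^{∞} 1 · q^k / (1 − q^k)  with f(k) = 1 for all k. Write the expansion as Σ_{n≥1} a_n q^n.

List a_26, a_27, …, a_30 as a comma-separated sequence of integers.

4, 4, 6, 2, 8

[q^26] f(26)=1,f(13)=1,f(2)=1,f(1)=1 ⇒ 4
[q^27] f(1)=1,f(3)=1,f(9)=1,f(27)=1 ⇒ 4
q^28  k|28↦f(k): 28:1 14:1 7:1 4:1 2:1 1:1  a_28=6
n=29: 29·1 1·29  f→[1+1]=2
n=30: 1·30 2·15 3·10 5·6 6·5 10·3 15·2 30·1  f→[1+1+1+1+1+1+1+1]=8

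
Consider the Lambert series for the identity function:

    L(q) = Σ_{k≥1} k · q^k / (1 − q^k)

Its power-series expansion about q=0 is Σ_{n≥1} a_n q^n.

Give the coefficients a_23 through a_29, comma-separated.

24, 60, 31, 42, 40, 56, 30

[q^23] f(1)=1,f(23)=23 ⇒ 24
[q^24] f(24)=24,f(12)=12,f(8)=8,f(6)=6,f(4)=4,f(3)=3,f(2)=2,f(1)=1 ⇒ 60
d|25:{25,5,1}  Σf=25+5+1=31
d|26:{26,13,2,1}  Σf=26+13+2+1=42
n=27: 27·1 9·3 3·9 1·27  f→[27+9+3+1]=40
n=28: 1·28 2·14 4·7 7·4 14·2 28·1  f→[1+2+4+7+14+28]=56
q^29  k|29↦f(k): 29:29 1:1  a_29=30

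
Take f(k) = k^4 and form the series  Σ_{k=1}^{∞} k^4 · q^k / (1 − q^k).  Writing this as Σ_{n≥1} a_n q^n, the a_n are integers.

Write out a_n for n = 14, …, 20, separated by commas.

40834, 51332, 69905, 83522, 112931, 130322, 170898

[q^14] f(1)=1,f(2)=16,f(7)=2401,f(14)=38416 ⇒ 40834
d|15:{15,5,3,1}  Σf=50625+625+81+1=51332
[q^16] f(16)=65536,f(8)=4096,f(4)=256,f(2)=16,f(1)=1 ⇒ 69905
[q^17] f(17)=83521,f(1)=1 ⇒ 83522
d|18:{1,2,3,6,9,18}  Σf=1+16+81+1296+6561+104976=112931
[q^19] f(1)=1,f(19)=130321 ⇒ 130322
d|20:{1,2,4,5,10,20}  Σf=1+16+256+625+10000+160000=170898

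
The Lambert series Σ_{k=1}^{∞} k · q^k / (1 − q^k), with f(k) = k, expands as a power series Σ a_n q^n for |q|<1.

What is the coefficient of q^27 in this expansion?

a_27 = 40

n=27: 27·1 9·3 3·9 1·27  f→[27+9+3+1]=40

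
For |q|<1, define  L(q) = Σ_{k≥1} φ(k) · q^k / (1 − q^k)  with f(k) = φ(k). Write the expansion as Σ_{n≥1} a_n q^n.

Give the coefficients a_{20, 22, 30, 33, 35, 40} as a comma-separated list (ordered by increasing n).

n=20: 20·1 10·2 5·4 4·5 2·10 1·20  φ→[8+4+4+2+1+1]=20
[q^22] φ(1)=1,φ(2)=1,φ(11)=10,φ(22)=10 ⇒ 22
[q^30] φ(30)=8,φ(15)=8,φ(10)=4,φ(6)=2,φ(5)=4,φ(3)=2,φ(2)=1,φ(1)=1 ⇒ 30
[q^33] φ(1)=1,φ(3)=2,φ(11)=10,φ(33)=20 ⇒ 33
q^35  k|35↦φ(k): 1:1 5:4 7:6 35:24  a_35=35
n=40: 1·40 2·20 4·10 5·8 8·5 10·4 20·2 40·1  φ→[1+1+2+4+4+4+8+16]=40

20, 22, 30, 33, 35, 40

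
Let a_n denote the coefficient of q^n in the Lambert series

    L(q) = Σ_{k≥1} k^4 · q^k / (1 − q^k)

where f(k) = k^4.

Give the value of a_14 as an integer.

d|14:{14,7,2,1}  Σf=38416+2401+16+1=40834

a_14 = 40834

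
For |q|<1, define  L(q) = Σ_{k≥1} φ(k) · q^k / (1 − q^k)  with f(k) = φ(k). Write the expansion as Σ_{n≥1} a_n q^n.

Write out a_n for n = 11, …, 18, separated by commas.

d|11:{11,1}  Σφ=10+1=11
q^12  k|12↦φ(k): 1:1 2:1 3:2 4:2 6:2 12:4  a_12=12
d|13:{13,1}  Σφ=12+1=13
n=14: 1·14 2·7 7·2 14·1  φ→[1+1+6+6]=14
d|15:{1,3,5,15}  Σφ=1+2+4+8=15
n=16: 1·16 2·8 4·4 8·2 16·1  φ→[1+1+2+4+8]=16
[q^17] φ(17)=16,φ(1)=1 ⇒ 17
q^18  k|18↦φ(k): 18:6 9:6 6:2 3:2 2:1 1:1  a_18=18

11, 12, 13, 14, 15, 16, 17, 18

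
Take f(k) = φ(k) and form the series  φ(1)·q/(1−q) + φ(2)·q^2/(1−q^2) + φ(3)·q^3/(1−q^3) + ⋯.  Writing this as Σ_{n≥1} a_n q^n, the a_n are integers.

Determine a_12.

d|12:{1,2,3,4,6,12}  Σφ=1+1+2+2+2+4=12

a_12 = 12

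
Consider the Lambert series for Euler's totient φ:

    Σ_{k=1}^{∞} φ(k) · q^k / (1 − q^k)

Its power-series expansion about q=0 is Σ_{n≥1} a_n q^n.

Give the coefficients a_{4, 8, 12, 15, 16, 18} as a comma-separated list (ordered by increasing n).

n=4: 4·1 2·2 1·4  φ→[2+1+1]=4
n=8: 8·1 4·2 2·4 1·8  φ→[4+2+1+1]=8
n=12: 12·1 6·2 4·3 3·4 2·6 1·12  φ→[4+2+2+2+1+1]=12
n=15: 1·15 3·5 5·3 15·1  φ→[1+2+4+8]=15
d|16:{16,8,4,2,1}  Σφ=8+4+2+1+1=16
d|18:{1,2,3,6,9,18}  Σφ=1+1+2+2+6+6=18

4, 8, 12, 15, 16, 18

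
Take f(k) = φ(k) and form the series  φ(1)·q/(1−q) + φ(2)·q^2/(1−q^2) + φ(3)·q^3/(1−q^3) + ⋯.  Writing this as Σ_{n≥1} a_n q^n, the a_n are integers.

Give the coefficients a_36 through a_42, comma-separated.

n=36: 1·36 2·18 3·12 4·9 6·6 9·4 12·3 18·2 36·1  φ→[1+1+2+2+2+6+4+6+12]=36
n=37: 1·37 37·1  φ→[1+36]=37
q^38  k|38↦φ(k): 1:1 2:1 19:18 38:18  a_38=38
q^39  k|39↦φ(k): 1:1 3:2 13:12 39:24  a_39=39
d|40:{1,2,4,5,8,10,20,40}  Σφ=1+1+2+4+4+4+8+16=40
[q^41] φ(1)=1,φ(41)=40 ⇒ 41
d|42:{1,2,3,6,7,14,21,42}  Σφ=1+1+2+2+6+6+12+12=42

36, 37, 38, 39, 40, 41, 42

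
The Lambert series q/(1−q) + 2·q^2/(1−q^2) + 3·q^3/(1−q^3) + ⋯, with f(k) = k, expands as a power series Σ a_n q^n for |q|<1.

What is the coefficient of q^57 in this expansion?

q^57  k|57↦f(k): 57:57 19:19 3:3 1:1  a_57=80

a_57 = 80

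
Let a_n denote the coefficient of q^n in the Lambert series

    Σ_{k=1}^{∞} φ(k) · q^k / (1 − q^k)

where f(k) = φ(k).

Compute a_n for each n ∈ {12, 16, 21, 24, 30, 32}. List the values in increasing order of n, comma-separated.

[q^12] φ(1)=1,φ(2)=1,φ(3)=2,φ(4)=2,φ(6)=2,φ(12)=4 ⇒ 12
n=16: 1·16 2·8 4·4 8·2 16·1  φ→[1+1+2+4+8]=16
n=21: 1·21 3·7 7·3 21·1  φ→[1+2+6+12]=21
d|24:{24,12,8,6,4,3,2,1}  Σφ=8+4+4+2+2+2+1+1=24
[q^30] φ(1)=1,φ(2)=1,φ(3)=2,φ(5)=4,φ(6)=2,φ(10)=4,φ(15)=8,φ(30)=8 ⇒ 30
q^32  k|32↦φ(k): 32:16 16:8 8:4 4:2 2:1 1:1  a_32=32

12, 16, 21, 24, 30, 32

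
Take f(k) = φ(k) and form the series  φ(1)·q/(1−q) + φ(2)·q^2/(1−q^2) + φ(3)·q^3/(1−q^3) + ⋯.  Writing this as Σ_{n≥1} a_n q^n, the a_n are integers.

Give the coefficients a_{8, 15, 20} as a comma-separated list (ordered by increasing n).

n=8: 1·8 2·4 4·2 8·1  φ→[1+1+2+4]=8
n=15: 1·15 3·5 5·3 15·1  φ→[1+2+4+8]=15
n=20: 20·1 10·2 5·4 4·5 2·10 1·20  φ→[8+4+4+2+1+1]=20

8, 15, 20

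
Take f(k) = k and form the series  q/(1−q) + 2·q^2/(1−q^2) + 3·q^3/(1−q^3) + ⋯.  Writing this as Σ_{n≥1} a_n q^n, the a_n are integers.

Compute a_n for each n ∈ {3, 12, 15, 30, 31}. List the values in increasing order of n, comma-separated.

[q^3] f(1)=1,f(3)=3 ⇒ 4
n=12: 1·12 2·6 3·4 4·3 6·2 12·1  f→[1+2+3+4+6+12]=28
q^15  k|15↦f(k): 15:15 5:5 3:3 1:1  a_15=24
[q^30] f(30)=30,f(15)=15,f(10)=10,f(6)=6,f(5)=5,f(3)=3,f(2)=2,f(1)=1 ⇒ 72
[q^31] f(31)=31,f(1)=1 ⇒ 32

4, 28, 24, 72, 32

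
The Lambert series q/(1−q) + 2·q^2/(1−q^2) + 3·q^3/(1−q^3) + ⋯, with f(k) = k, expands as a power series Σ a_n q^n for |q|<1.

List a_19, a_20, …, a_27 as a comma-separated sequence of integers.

n=19: 1·19 19·1  f→[1+19]=20
q^20  k|20↦f(k): 1:1 2:2 4:4 5:5 10:10 20:20  a_20=42
[q^21] f(1)=1,f(3)=3,f(7)=7,f(21)=21 ⇒ 32
d|22:{1,2,11,22}  Σf=1+2+11+22=36
n=23: 1·23 23·1  f→[1+23]=24
d|24:{24,12,8,6,4,3,2,1}  Σf=24+12+8+6+4+3+2+1=60
[q^25] f(1)=1,f(5)=5,f(25)=25 ⇒ 31
d|26:{26,13,2,1}  Σf=26+13+2+1=42
q^27  k|27↦f(k): 27:27 9:9 3:3 1:1  a_27=40

20, 42, 32, 36, 24, 60, 31, 42, 40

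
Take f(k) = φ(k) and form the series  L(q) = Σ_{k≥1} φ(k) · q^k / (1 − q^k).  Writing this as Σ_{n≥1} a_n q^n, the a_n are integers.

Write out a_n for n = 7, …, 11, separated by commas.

q^7  k|7↦φ(k): 7:6 1:1  a_7=7
d|8:{1,2,4,8}  Σφ=1+1+2+4=8
n=9: 1·9 3·3 9·1  φ→[1+2+6]=9
n=10: 10·1 5·2 2·5 1·10  φ→[4+4+1+1]=10
d|11:{11,1}  Σφ=10+1=11

7, 8, 9, 10, 11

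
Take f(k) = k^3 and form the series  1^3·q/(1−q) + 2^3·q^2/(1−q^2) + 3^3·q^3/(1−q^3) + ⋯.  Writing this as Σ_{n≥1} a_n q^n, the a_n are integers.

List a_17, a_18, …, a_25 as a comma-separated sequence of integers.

d|17:{1,17}  Σf=1+4913=4914
[q^18] f(1)=1,f(2)=8,f(3)=27,f(6)=216,f(9)=729,f(18)=5832 ⇒ 6813
n=19: 19·1 1·19  f→[6859+1]=6860
[q^20] f(20)=8000,f(10)=1000,f(5)=125,f(4)=64,f(2)=8,f(1)=1 ⇒ 9198
[q^21] f(21)=9261,f(7)=343,f(3)=27,f(1)=1 ⇒ 9632
n=22: 22·1 11·2 2·11 1·22  f→[10648+1331+8+1]=11988
d|23:{1,23}  Σf=1+12167=12168
d|24:{1,2,3,4,6,8,12,24}  Σf=1+8+27+64+216+512+1728+13824=16380
d|25:{25,5,1}  Σf=15625+125+1=15751

4914, 6813, 6860, 9198, 9632, 11988, 12168, 16380, 15751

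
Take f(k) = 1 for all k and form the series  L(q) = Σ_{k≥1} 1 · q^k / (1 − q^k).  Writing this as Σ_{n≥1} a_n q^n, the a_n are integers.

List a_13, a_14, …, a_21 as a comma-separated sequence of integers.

2, 4, 4, 5, 2, 6, 2, 6, 4

n=13: 1·13 13·1  f→[1+1]=2
n=14: 14·1 7·2 2·7 1·14  f→[1+1+1+1]=4
n=15: 15·1 5·3 3·5 1·15  f→[1+1+1+1]=4
q^16  k|16↦f(k): 1:1 2:1 4:1 8:1 16:1  a_16=5
[q^17] f(17)=1,f(1)=1 ⇒ 2
d|18:{1,2,3,6,9,18}  Σf=1+1+1+1+1+1=6
d|19:{19,1}  Σf=1+1=2
[q^20] f(20)=1,f(10)=1,f(5)=1,f(4)=1,f(2)=1,f(1)=1 ⇒ 6
[q^21] f(21)=1,f(7)=1,f(3)=1,f(1)=1 ⇒ 4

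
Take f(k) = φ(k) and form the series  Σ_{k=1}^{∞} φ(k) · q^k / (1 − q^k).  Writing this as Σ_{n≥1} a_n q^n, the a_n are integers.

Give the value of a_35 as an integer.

q^35  k|35↦φ(k): 35:24 7:6 5:4 1:1  a_35=35

a_35 = 35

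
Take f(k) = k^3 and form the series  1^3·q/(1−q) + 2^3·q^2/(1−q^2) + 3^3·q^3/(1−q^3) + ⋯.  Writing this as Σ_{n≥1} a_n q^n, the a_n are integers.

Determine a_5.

a_5 = 126

[q^5] f(5)=125,f(1)=1 ⇒ 126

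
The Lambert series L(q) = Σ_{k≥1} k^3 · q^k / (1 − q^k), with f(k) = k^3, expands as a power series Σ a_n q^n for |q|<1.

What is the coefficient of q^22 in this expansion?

d|22:{1,2,11,22}  Σf=1+8+1331+10648=11988

a_22 = 11988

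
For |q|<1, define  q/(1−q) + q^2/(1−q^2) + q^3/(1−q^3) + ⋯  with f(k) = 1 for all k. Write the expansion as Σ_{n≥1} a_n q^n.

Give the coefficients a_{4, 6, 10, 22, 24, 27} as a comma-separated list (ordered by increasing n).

q^4  k|4↦f(k): 4:1 2:1 1:1  a_4=3
n=6: 1·6 2·3 3·2 6·1  f→[1+1+1+1]=4
[q^10] f(10)=1,f(5)=1,f(2)=1,f(1)=1 ⇒ 4
[q^22] f(1)=1,f(2)=1,f(11)=1,f(22)=1 ⇒ 4
d|24:{1,2,3,4,6,8,12,24}  Σf=1+1+1+1+1+1+1+1=8
q^27  k|27↦f(k): 27:1 9:1 3:1 1:1  a_27=4

3, 4, 4, 4, 8, 4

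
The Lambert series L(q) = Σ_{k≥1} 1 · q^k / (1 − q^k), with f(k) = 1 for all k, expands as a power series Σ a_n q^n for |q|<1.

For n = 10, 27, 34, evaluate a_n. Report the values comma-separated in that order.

4, 4, 4

[q^10] f(10)=1,f(5)=1,f(2)=1,f(1)=1 ⇒ 4
q^27  k|27↦f(k): 27:1 9:1 3:1 1:1  a_27=4
q^34  k|34↦f(k): 1:1 2:1 17:1 34:1  a_34=4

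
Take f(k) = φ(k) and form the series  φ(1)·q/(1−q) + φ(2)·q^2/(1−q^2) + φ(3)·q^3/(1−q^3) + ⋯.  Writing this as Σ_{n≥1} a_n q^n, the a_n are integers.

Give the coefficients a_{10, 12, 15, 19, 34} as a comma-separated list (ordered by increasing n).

q^10  k|10↦φ(k): 1:1 2:1 5:4 10:4  a_10=10
q^12  k|12↦φ(k): 12:4 6:2 4:2 3:2 2:1 1:1  a_12=12
[q^15] φ(15)=8,φ(5)=4,φ(3)=2,φ(1)=1 ⇒ 15
[q^19] φ(1)=1,φ(19)=18 ⇒ 19
n=34: 34·1 17·2 2·17 1·34  φ→[16+16+1+1]=34

10, 12, 15, 19, 34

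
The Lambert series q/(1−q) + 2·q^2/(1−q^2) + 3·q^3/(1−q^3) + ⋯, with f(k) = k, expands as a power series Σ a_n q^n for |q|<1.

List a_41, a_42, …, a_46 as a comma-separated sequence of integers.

42, 96, 44, 84, 78, 72

q^41  k|41↦f(k): 1:1 41:41  a_41=42
d|42:{42,21,14,7,6,3,2,1}  Σf=42+21+14+7+6+3+2+1=96
n=43: 43·1 1·43  f→[43+1]=44
d|44:{44,22,11,4,2,1}  Σf=44+22+11+4+2+1=84
[q^45] f(45)=45,f(15)=15,f(9)=9,f(5)=5,f(3)=3,f(1)=1 ⇒ 78
[q^46] f(1)=1,f(2)=2,f(23)=23,f(46)=46 ⇒ 72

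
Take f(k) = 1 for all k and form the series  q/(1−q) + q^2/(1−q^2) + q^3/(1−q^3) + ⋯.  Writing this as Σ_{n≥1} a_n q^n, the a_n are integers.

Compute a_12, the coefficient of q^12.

[q^12] f(12)=1,f(6)=1,f(4)=1,f(3)=1,f(2)=1,f(1)=1 ⇒ 6

a_12 = 6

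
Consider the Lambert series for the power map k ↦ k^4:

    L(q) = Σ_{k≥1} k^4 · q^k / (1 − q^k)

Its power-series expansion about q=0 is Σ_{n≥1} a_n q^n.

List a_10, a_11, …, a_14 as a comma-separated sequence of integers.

10642, 14642, 22386, 28562, 40834

d|10:{10,5,2,1}  Σf=10000+625+16+1=10642
[q^11] f(11)=14641,f(1)=1 ⇒ 14642
[q^12] f(12)=20736,f(6)=1296,f(4)=256,f(3)=81,f(2)=16,f(1)=1 ⇒ 22386
[q^13] f(13)=28561,f(1)=1 ⇒ 28562
[q^14] f(1)=1,f(2)=16,f(7)=2401,f(14)=38416 ⇒ 40834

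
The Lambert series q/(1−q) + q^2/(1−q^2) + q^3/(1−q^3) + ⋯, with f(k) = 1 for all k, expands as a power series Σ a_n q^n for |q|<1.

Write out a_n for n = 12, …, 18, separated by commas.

d|12:{12,6,4,3,2,1}  Σf=1+1+1+1+1+1=6
q^13  k|13↦f(k): 13:1 1:1  a_13=2
q^14  k|14↦f(k): 14:1 7:1 2:1 1:1  a_14=4
n=15: 15·1 5·3 3·5 1·15  f→[1+1+1+1]=4
q^16  k|16↦f(k): 1:1 2:1 4:1 8:1 16:1  a_16=5
d|17:{1,17}  Σf=1+1=2
n=18: 18·1 9·2 6·3 3·6 2·9 1·18  f→[1+1+1+1+1+1]=6

6, 2, 4, 4, 5, 2, 6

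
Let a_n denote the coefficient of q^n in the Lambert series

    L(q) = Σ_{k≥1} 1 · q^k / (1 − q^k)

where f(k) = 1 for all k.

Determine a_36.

a_36 = 9

q^36  k|36↦f(k): 1:1 2:1 3:1 4:1 6:1 9:1 12:1 18:1 36:1  a_36=9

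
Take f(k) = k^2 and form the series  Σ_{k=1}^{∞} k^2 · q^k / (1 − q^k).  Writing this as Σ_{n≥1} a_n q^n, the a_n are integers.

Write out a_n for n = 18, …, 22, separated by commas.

455, 362, 546, 500, 610

d|18:{1,2,3,6,9,18}  Σf=1+4+9+36+81+324=455
[q^19] f(19)=361,f(1)=1 ⇒ 362
d|20:{1,2,4,5,10,20}  Σf=1+4+16+25+100+400=546
n=21: 1·21 3·7 7·3 21·1  f→[1+9+49+441]=500
d|22:{22,11,2,1}  Σf=484+121+4+1=610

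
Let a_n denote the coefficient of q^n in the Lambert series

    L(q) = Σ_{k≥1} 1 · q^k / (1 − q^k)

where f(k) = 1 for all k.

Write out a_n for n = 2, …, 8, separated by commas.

2, 2, 3, 2, 4, 2, 4

n=2: 1·2 2·1  f→[1+1]=2
q^3  k|3↦f(k): 3:1 1:1  a_3=2
n=4: 4·1 2·2 1·4  f→[1+1+1]=3
d|5:{1,5}  Σf=1+1=2
n=6: 6·1 3·2 2·3 1·6  f→[1+1+1+1]=4
q^7  k|7↦f(k): 7:1 1:1  a_7=2
d|8:{8,4,2,1}  Σf=1+1+1+1=4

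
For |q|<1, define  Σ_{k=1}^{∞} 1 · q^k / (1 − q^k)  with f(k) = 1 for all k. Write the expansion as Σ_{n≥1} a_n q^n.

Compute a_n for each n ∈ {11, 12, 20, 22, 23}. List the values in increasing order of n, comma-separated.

2, 6, 6, 4, 2

q^11  k|11↦f(k): 11:1 1:1  a_11=2
n=12: 1·12 2·6 3·4 4·3 6·2 12·1  f→[1+1+1+1+1+1]=6
[q^20] f(1)=1,f(2)=1,f(4)=1,f(5)=1,f(10)=1,f(20)=1 ⇒ 6
q^22  k|22↦f(k): 22:1 11:1 2:1 1:1  a_22=4
d|23:{1,23}  Σf=1+1=2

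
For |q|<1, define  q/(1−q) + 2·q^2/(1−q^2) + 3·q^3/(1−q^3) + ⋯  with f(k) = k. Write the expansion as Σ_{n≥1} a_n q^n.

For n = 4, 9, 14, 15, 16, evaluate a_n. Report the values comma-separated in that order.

7, 13, 24, 24, 31

d|4:{4,2,1}  Σf=4+2+1=7
d|9:{1,3,9}  Σf=1+3+9=13
n=14: 14·1 7·2 2·7 1·14  f→[14+7+2+1]=24
q^15  k|15↦f(k): 15:15 5:5 3:3 1:1  a_15=24
[q^16] f(16)=16,f(8)=8,f(4)=4,f(2)=2,f(1)=1 ⇒ 31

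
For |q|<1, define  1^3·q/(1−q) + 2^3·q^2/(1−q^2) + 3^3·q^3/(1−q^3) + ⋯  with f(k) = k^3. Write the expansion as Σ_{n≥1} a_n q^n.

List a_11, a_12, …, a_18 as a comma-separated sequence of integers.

1332, 2044, 2198, 3096, 3528, 4681, 4914, 6813

n=11: 11·1 1·11  f→[1331+1]=1332
n=12: 12·1 6·2 4·3 3·4 2·6 1·12  f→[1728+216+64+27+8+1]=2044
d|13:{1,13}  Σf=1+2197=2198
[q^14] f(14)=2744,f(7)=343,f(2)=8,f(1)=1 ⇒ 3096
n=15: 15·1 5·3 3·5 1·15  f→[3375+125+27+1]=3528
[q^16] f(1)=1,f(2)=8,f(4)=64,f(8)=512,f(16)=4096 ⇒ 4681
q^17  k|17↦f(k): 17:4913 1:1  a_17=4914
[q^18] f(18)=5832,f(9)=729,f(6)=216,f(3)=27,f(2)=8,f(1)=1 ⇒ 6813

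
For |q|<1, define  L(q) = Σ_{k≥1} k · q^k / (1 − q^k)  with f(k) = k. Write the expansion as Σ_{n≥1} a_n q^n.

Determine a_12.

a_12 = 28

n=12: 1·12 2·6 3·4 4·3 6·2 12·1  f→[1+2+3+4+6+12]=28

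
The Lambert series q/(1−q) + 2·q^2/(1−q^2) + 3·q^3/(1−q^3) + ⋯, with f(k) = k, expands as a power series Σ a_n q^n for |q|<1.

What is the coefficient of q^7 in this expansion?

d|7:{7,1}  Σf=7+1=8

a_7 = 8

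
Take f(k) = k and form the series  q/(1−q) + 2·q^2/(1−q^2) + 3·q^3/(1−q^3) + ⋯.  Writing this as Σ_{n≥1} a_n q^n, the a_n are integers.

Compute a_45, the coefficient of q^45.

[q^45] f(45)=45,f(15)=15,f(9)=9,f(5)=5,f(3)=3,f(1)=1 ⇒ 78

a_45 = 78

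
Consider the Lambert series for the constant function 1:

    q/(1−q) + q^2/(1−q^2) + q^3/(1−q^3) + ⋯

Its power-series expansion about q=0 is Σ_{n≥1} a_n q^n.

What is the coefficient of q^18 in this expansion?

[q^18] f(1)=1,f(2)=1,f(3)=1,f(6)=1,f(9)=1,f(18)=1 ⇒ 6

a_18 = 6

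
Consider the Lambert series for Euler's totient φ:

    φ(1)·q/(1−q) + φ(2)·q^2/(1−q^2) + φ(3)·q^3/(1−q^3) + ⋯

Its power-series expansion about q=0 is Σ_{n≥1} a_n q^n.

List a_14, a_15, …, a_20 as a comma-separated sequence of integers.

[q^14] φ(14)=6,φ(7)=6,φ(2)=1,φ(1)=1 ⇒ 14
q^15  k|15↦φ(k): 1:1 3:2 5:4 15:8  a_15=15
n=16: 1·16 2·8 4·4 8·2 16·1  φ→[1+1+2+4+8]=16
q^17  k|17↦φ(k): 1:1 17:16  a_17=17
n=18: 18·1 9·2 6·3 3·6 2·9 1·18  φ→[6+6+2+2+1+1]=18
[q^19] φ(19)=18,φ(1)=1 ⇒ 19
[q^20] φ(20)=8,φ(10)=4,φ(5)=4,φ(4)=2,φ(2)=1,φ(1)=1 ⇒ 20

14, 15, 16, 17, 18, 19, 20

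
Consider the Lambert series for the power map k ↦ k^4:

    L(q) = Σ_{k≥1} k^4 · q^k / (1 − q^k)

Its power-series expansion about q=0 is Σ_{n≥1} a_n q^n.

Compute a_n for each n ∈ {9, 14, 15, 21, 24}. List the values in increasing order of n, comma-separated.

6643, 40834, 51332, 196964, 358258

[q^9] f(1)=1,f(3)=81,f(9)=6561 ⇒ 6643
q^14  k|14↦f(k): 1:1 2:16 7:2401 14:38416  a_14=40834
d|15:{15,5,3,1}  Σf=50625+625+81+1=51332
n=21: 21·1 7·3 3·7 1·21  f→[194481+2401+81+1]=196964
q^24  k|24↦f(k): 1:1 2:16 3:81 4:256 6:1296 8:4096 12:20736 24:331776  a_24=358258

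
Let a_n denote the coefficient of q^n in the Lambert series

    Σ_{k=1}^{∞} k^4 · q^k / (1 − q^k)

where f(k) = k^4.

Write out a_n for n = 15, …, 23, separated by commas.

51332, 69905, 83522, 112931, 130322, 170898, 196964, 248914, 279842

[q^15] f(1)=1,f(3)=81,f(5)=625,f(15)=50625 ⇒ 51332
[q^16] f(1)=1,f(2)=16,f(4)=256,f(8)=4096,f(16)=65536 ⇒ 69905
d|17:{17,1}  Σf=83521+1=83522
n=18: 1·18 2·9 3·6 6·3 9·2 18·1  f→[1+16+81+1296+6561+104976]=112931
n=19: 19·1 1·19  f→[130321+1]=130322
q^20  k|20↦f(k): 20:160000 10:10000 5:625 4:256 2:16 1:1  a_20=170898
d|21:{1,3,7,21}  Σf=1+81+2401+194481=196964
d|22:{22,11,2,1}  Σf=234256+14641+16+1=248914
q^23  k|23↦f(k): 23:279841 1:1  a_23=279842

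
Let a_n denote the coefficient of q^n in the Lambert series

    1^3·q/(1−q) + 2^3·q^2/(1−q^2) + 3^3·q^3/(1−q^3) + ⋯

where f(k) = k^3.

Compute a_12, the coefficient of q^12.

a_12 = 2044

q^12  k|12↦f(k): 1:1 2:8 3:27 4:64 6:216 12:1728  a_12=2044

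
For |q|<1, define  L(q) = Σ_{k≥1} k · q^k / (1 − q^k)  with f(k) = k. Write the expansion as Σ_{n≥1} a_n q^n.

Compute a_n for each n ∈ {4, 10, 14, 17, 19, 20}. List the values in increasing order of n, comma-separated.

n=4: 1·4 2·2 4·1  f→[1+2+4]=7
[q^10] f(10)=10,f(5)=5,f(2)=2,f(1)=1 ⇒ 18
n=14: 1·14 2·7 7·2 14·1  f→[1+2+7+14]=24
n=17: 17·1 1·17  f→[17+1]=18
d|19:{1,19}  Σf=1+19=20
q^20  k|20↦f(k): 1:1 2:2 4:4 5:5 10:10 20:20  a_20=42

7, 18, 24, 18, 20, 42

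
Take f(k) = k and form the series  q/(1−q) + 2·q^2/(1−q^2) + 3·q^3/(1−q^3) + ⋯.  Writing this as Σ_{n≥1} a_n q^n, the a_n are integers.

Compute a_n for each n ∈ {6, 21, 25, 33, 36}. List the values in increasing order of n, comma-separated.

d|6:{1,2,3,6}  Σf=1+2+3+6=12
d|21:{21,7,3,1}  Σf=21+7+3+1=32
[q^25] f(1)=1,f(5)=5,f(25)=25 ⇒ 31
q^33  k|33↦f(k): 33:33 11:11 3:3 1:1  a_33=48
d|36:{36,18,12,9,6,4,3,2,1}  Σf=36+18+12+9+6+4+3+2+1=91

12, 32, 31, 48, 91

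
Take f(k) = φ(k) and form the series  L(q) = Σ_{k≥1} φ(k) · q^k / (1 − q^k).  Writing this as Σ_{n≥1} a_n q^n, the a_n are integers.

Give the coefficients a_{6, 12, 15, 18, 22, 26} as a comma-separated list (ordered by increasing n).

d|6:{6,3,2,1}  Σφ=2+2+1+1=6
n=12: 1·12 2·6 3·4 4·3 6·2 12·1  φ→[1+1+2+2+2+4]=12
q^15  k|15↦φ(k): 15:8 5:4 3:2 1:1  a_15=15
q^18  k|18↦φ(k): 1:1 2:1 3:2 6:2 9:6 18:6  a_18=18
n=22: 1·22 2·11 11·2 22·1  φ→[1+1+10+10]=22
d|26:{1,2,13,26}  Σφ=1+1+12+12=26

6, 12, 15, 18, 22, 26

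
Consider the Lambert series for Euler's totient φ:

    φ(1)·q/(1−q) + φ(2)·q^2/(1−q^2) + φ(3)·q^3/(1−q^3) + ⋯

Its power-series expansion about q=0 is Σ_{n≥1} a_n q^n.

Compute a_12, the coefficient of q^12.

q^12  k|12↦φ(k): 12:4 6:2 4:2 3:2 2:1 1:1  a_12=12

a_12 = 12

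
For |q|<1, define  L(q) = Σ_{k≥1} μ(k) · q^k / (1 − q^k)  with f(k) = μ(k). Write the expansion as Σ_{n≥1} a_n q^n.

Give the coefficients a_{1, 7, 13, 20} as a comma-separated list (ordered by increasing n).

1, 0, 0, 0

d|1:{1}  Σμ=1=1
d|7:{7,1}  Σμ=(-1)+1=0
[q^13] μ(13)=-1,μ(1)=1 ⇒ 0
q^20  k|20↦μ(k): 20:0 10:1 5:-1 4:0 2:-1 1:1  a_20=0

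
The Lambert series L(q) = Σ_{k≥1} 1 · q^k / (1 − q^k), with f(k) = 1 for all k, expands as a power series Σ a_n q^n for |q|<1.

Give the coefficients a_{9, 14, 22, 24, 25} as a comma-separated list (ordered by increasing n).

3, 4, 4, 8, 3

d|9:{9,3,1}  Σf=1+1+1=3
d|14:{14,7,2,1}  Σf=1+1+1+1=4
d|22:{22,11,2,1}  Σf=1+1+1+1=4
[q^24] f(24)=1,f(12)=1,f(8)=1,f(6)=1,f(4)=1,f(3)=1,f(2)=1,f(1)=1 ⇒ 8
d|25:{1,5,25}  Σf=1+1+1=3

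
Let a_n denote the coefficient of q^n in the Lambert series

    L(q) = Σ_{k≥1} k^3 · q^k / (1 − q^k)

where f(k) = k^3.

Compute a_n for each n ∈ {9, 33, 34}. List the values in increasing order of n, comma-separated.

757, 37296, 44226

d|9:{9,3,1}  Σf=729+27+1=757
d|33:{1,3,11,33}  Σf=1+27+1331+35937=37296
n=34: 1·34 2·17 17·2 34·1  f→[1+8+4913+39304]=44226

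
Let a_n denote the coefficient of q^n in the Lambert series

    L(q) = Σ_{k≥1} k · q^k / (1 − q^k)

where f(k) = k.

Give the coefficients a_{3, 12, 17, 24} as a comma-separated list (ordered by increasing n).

q^3  k|3↦f(k): 1:1 3:3  a_3=4
[q^12] f(1)=1,f(2)=2,f(3)=3,f(4)=4,f(6)=6,f(12)=12 ⇒ 28
n=17: 1·17 17·1  f→[1+17]=18
q^24  k|24↦f(k): 24:24 12:12 8:8 6:6 4:4 3:3 2:2 1:1  a_24=60

4, 28, 18, 60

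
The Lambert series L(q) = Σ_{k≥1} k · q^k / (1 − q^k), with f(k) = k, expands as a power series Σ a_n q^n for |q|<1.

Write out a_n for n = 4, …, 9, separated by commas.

7, 6, 12, 8, 15, 13

d|4:{1,2,4}  Σf=1+2+4=7
n=5: 5·1 1·5  f→[5+1]=6
d|6:{6,3,2,1}  Σf=6+3+2+1=12
[q^7] f(1)=1,f(7)=7 ⇒ 8
d|8:{8,4,2,1}  Σf=8+4+2+1=15
[q^9] f(1)=1,f(3)=3,f(9)=9 ⇒ 13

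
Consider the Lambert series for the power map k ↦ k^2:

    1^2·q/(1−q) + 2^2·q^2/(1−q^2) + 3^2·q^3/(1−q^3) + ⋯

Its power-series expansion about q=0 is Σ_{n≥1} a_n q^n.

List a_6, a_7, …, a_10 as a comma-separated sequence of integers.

50, 50, 85, 91, 130

q^6  k|6↦f(k): 6:36 3:9 2:4 1:1  a_6=50
n=7: 1·7 7·1  f→[1+49]=50
d|8:{1,2,4,8}  Σf=1+4+16+64=85
q^9  k|9↦f(k): 9:81 3:9 1:1  a_9=91
n=10: 10·1 5·2 2·5 1·10  f→[100+25+4+1]=130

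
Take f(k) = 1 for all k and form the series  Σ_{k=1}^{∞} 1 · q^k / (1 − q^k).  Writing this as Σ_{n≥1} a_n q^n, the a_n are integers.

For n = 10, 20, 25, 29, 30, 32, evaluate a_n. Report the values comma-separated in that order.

4, 6, 3, 2, 8, 6

d|10:{10,5,2,1}  Σf=1+1+1+1=4
q^20  k|20↦f(k): 1:1 2:1 4:1 5:1 10:1 20:1  a_20=6
d|25:{1,5,25}  Σf=1+1+1=3
[q^29] f(29)=1,f(1)=1 ⇒ 2
q^30  k|30↦f(k): 1:1 2:1 3:1 5:1 6:1 10:1 15:1 30:1  a_30=8
q^32  k|32↦f(k): 32:1 16:1 8:1 4:1 2:1 1:1  a_32=6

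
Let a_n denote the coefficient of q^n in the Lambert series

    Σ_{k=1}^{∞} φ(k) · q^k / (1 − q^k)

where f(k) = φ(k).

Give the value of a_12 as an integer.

d|12:{12,6,4,3,2,1}  Σφ=4+2+2+2+1+1=12

a_12 = 12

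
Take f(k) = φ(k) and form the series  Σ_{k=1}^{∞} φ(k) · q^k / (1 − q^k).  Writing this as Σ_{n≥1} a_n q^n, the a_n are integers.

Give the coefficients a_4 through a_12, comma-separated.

[q^4] φ(4)=2,φ(2)=1,φ(1)=1 ⇒ 4
[q^5] φ(5)=4,φ(1)=1 ⇒ 5
[q^6] φ(6)=2,φ(3)=2,φ(2)=1,φ(1)=1 ⇒ 6
[q^7] φ(1)=1,φ(7)=6 ⇒ 7
q^8  k|8↦φ(k): 1:1 2:1 4:2 8:4  a_8=8
d|9:{1,3,9}  Σφ=1+2+6=9
n=10: 1·10 2·5 5·2 10·1  φ→[1+1+4+4]=10
d|11:{11,1}  Σφ=10+1=11
q^12  k|12↦φ(k): 1:1 2:1 3:2 4:2 6:2 12:4  a_12=12

4, 5, 6, 7, 8, 9, 10, 11, 12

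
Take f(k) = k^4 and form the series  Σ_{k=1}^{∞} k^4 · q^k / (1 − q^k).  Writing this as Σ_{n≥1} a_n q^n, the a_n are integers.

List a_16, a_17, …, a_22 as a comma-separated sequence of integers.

n=16: 1·16 2·8 4·4 8·2 16·1  f→[1+16+256+4096+65536]=69905
n=17: 17·1 1·17  f→[83521+1]=83522
n=18: 18·1 9·2 6·3 3·6 2·9 1·18  f→[104976+6561+1296+81+16+1]=112931
q^19  k|19↦f(k): 19:130321 1:1  a_19=130322
d|20:{20,10,5,4,2,1}  Σf=160000+10000+625+256+16+1=170898
q^21  k|21↦f(k): 21:194481 7:2401 3:81 1:1  a_21=196964
d|22:{1,2,11,22}  Σf=1+16+14641+234256=248914

69905, 83522, 112931, 130322, 170898, 196964, 248914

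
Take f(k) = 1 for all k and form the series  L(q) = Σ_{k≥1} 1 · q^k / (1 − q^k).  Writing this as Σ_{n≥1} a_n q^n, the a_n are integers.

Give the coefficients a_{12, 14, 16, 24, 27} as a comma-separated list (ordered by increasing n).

6, 4, 5, 8, 4

[q^12] f(1)=1,f(2)=1,f(3)=1,f(4)=1,f(6)=1,f(12)=1 ⇒ 6
q^14  k|14↦f(k): 14:1 7:1 2:1 1:1  a_14=4
[q^16] f(16)=1,f(8)=1,f(4)=1,f(2)=1,f(1)=1 ⇒ 5
n=24: 1·24 2·12 3·8 4·6 6·4 8·3 12·2 24·1  f→[1+1+1+1+1+1+1+1]=8
[q^27] f(1)=1,f(3)=1,f(9)=1,f(27)=1 ⇒ 4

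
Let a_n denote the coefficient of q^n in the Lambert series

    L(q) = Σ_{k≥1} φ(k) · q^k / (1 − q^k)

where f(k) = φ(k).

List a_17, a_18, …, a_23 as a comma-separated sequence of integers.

q^17  k|17↦φ(k): 1:1 17:16  a_17=17
n=18: 18·1 9·2 6·3 3·6 2·9 1·18  φ→[6+6+2+2+1+1]=18
d|19:{1,19}  Σφ=1+18=19
d|20:{1,2,4,5,10,20}  Σφ=1+1+2+4+4+8=20
[q^21] φ(1)=1,φ(3)=2,φ(7)=6,φ(21)=12 ⇒ 21
[q^22] φ(22)=10,φ(11)=10,φ(2)=1,φ(1)=1 ⇒ 22
q^23  k|23↦φ(k): 1:1 23:22  a_23=23

17, 18, 19, 20, 21, 22, 23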